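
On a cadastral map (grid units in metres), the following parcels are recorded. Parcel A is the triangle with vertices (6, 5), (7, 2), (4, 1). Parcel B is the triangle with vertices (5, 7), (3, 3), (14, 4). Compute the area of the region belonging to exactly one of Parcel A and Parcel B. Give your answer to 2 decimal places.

|Parcel A| = 5, |Parcel B| = 21, |Parcel A∩Parcel B| = 1.264.
|Parcel A △ Parcel B| = |Parcel A| + |Parcel B| − 2·|Parcel A∩Parcel B| = 5 + 21 − 2.528 = 23.47.

23.47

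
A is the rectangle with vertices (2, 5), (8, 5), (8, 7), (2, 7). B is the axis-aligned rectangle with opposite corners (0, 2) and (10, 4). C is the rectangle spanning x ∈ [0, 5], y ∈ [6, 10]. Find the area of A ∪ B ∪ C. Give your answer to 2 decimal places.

By inclusion–exclusion:
Individual areas: |A| = 12, |B| = 20, |C| = 20.
|A∩B| = 0 (no overlap).
|A∩C|: x∈[2,5], y∈[6,7] → 3·1 = 3.
|B∩C| = 0 (no overlap).
|A∩B∩C| = 0.
|A ∪ B ∪ C| = 52 − 3 + 0 = 49.00.

49.00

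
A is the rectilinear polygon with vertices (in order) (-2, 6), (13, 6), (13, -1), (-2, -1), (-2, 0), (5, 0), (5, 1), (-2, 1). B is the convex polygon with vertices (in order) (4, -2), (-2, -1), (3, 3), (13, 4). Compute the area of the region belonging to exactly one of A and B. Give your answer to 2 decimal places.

|A| = 98, |B| = 40, |A∩B| = 31.125.
|A △ B| = |A| + |B| − 2·|A∩B| = 98 + 40 − 62.25 = 75.75.

75.75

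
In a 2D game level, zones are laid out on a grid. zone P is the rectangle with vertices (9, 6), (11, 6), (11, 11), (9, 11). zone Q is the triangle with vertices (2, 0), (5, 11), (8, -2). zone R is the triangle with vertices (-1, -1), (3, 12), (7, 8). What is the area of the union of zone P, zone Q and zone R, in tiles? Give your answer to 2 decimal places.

72.31

By inclusion–exclusion:
Individual areas: |zone P| = 10, |zone Q| = 36, |zone R| = 34.
|zone P∩zone Q| = 0.
|zone P∩zone R| = 0.
|zone Q∩zone R| = 7.6898.
|zone P∩zone Q∩zone R| = 0.
|zone P ∪ zone Q ∪ zone R| = 80 − 7.6898 + 0 = 72.31.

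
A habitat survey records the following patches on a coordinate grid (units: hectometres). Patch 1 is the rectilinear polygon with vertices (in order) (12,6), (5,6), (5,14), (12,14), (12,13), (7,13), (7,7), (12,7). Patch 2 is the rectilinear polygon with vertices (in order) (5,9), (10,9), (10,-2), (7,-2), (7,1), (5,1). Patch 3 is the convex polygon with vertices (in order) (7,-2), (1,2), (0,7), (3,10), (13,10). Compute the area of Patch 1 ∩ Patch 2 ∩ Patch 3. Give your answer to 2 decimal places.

The intersection is the polygon with vertices (5,9), (7,9), (7,7), (10,7), (10,6), (5,6).
By the shoelace formula its area is 9.00.

9.00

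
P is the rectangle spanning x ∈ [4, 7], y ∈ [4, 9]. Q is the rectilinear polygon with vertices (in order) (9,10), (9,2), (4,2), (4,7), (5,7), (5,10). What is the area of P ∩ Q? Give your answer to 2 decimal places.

The intersection is the polygon with vertices (7,9), (7,4), (4,4), (4,7), (5,7), (5,9).
By the shoelace formula its area is 13.00.

13.00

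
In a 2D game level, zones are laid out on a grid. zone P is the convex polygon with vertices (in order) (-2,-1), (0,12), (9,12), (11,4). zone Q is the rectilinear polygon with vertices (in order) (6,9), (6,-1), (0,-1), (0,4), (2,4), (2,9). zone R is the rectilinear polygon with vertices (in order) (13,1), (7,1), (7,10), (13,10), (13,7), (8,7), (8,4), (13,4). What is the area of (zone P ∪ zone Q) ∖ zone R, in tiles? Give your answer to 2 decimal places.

112.34

|zone P ∪ zone Q| = 127.0385.
|(zone P ∪ zone Q) ∩ zone R| = 14.7019.
|(zone P ∪ zone Q) ∖ zone R| = 127.0385 − 14.7019 = 112.34.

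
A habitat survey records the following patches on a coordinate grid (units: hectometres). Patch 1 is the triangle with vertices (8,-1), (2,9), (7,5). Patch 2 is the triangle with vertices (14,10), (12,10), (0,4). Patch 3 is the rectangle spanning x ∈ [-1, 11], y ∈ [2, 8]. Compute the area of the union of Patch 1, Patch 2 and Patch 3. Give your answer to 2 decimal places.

By inclusion–exclusion:
Individual areas: |Patch 1| = 13, |Patch 2| = 6, |Patch 3| = 72.
|Patch 1∩Patch 2| = 0.4277.
|Patch 1∩Patch 3| = 10.725.
|Patch 2∩Patch 3| = 2.6667.
|Patch 1∩Patch 2∩Patch 3| = 0.4277.
|Patch 1 ∪ Patch 2 ∪ Patch 3| = 91 − 13.8194 + 0.4277 = 77.61.

77.61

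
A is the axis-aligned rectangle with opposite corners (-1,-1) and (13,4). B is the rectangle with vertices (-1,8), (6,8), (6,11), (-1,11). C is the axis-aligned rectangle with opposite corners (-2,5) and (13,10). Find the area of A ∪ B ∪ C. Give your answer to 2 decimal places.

By inclusion–exclusion:
Individual areas: |A| = 70, |B| = 21, |C| = 75.
|A∩B| = 0 (no overlap).
|A∩C| = 0 (no overlap).
|B∩C|: x∈[-1,6], y∈[8,10] → 7·2 = 14.
|A∩B∩C| = 0.
|A ∪ B ∪ C| = 166 − 14 + 0 = 152.00.

152.00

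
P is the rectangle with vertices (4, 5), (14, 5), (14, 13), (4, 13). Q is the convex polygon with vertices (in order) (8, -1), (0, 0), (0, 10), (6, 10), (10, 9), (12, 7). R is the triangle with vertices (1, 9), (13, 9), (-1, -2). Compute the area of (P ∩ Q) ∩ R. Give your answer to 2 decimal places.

23.84

The region (P ∩ Q) ∩ R is the polygon with vertices (4,9), (10,9), (11.32,7.68), (7.909,5), (4,5).
By the shoelace formula its area is 23.84.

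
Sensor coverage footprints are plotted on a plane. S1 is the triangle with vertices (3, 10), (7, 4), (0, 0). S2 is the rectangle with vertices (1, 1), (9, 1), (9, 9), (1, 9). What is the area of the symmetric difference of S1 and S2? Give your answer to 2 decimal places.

39.05

|S1| = 29, |S2| = 64, |S1∩S2| = 26.975.
|S1 △ S2| = |S1| + |S2| − 2·|S1∩S2| = 29 + 64 − 53.95 = 39.05.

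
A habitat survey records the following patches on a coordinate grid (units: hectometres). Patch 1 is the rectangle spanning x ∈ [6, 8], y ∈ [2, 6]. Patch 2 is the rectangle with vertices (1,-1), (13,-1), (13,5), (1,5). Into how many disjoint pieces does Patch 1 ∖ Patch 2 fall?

Patch 1 ∖ Patch 2 is a single connected region.

1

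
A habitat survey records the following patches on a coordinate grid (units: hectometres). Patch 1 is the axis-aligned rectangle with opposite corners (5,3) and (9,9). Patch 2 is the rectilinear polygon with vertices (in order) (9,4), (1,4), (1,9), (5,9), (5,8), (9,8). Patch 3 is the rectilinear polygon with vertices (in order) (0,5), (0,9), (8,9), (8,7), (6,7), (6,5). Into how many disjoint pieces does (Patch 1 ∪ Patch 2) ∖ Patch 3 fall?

1

(Patch 1 ∪ Patch 2) ∖ Patch 3 is a single connected region.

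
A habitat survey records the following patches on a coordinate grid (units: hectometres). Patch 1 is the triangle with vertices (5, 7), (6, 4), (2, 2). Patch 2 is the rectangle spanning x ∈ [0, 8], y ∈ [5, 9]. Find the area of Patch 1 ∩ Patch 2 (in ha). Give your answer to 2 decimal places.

The intersection is the polygon with vertices (5.667,5), (3.8,5), (5,7).
By the shoelace formula its area is 1.87.

1.87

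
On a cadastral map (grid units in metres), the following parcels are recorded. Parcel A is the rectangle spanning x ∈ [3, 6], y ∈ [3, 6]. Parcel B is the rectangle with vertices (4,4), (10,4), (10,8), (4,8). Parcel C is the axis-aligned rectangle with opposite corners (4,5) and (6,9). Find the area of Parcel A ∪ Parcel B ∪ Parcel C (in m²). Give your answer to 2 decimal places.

By inclusion–exclusion:
Individual areas: |Parcel A| = 9, |Parcel B| = 24, |Parcel C| = 8.
|Parcel A∩Parcel B|: x∈[4,6], y∈[4,6] → 2·2 = 4.
|Parcel A∩Parcel C|: x∈[4,6], y∈[5,6] → 2·1 = 2.
|Parcel B∩Parcel C|: x∈[4,6], y∈[5,8] → 2·3 = 6.
|Parcel A∩Parcel B∩Parcel C| = 2.
|Parcel A ∪ Parcel B ∪ Parcel C| = 41 − 12 + 2 = 31.00.

31.00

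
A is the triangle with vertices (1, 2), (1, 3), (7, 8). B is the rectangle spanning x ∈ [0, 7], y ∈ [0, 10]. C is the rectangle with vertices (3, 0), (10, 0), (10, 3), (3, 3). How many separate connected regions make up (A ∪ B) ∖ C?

1

(A ∪ B) ∖ C is a single connected region.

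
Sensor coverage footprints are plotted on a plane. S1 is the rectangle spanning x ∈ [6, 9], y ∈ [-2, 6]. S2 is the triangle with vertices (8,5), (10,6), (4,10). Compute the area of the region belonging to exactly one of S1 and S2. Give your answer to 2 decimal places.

|S1| = 24, |S2| = 7, |S1∩S2| = 1.15.
|S1 △ S2| = |S1| + |S2| − 2·|S1∩S2| = 24 + 7 − 2.3 = 28.70.

28.70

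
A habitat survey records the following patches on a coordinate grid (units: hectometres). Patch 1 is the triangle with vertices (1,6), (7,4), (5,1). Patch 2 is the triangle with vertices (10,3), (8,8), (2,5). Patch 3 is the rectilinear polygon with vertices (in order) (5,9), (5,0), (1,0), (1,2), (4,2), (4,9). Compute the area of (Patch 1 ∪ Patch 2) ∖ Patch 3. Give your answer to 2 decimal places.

22.37

|Patch 1 ∪ Patch 2| = 26.9929.
|(Patch 1 ∪ Patch 2) ∩ Patch 3| = 4.625.
|(Patch 1 ∪ Patch 2) ∖ Patch 3| = 26.9929 − 4.625 = 22.37.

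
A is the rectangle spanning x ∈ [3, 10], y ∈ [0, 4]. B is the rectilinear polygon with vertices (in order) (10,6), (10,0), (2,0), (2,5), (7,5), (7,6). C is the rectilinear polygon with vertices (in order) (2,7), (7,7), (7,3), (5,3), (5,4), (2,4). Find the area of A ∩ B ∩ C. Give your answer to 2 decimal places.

2.00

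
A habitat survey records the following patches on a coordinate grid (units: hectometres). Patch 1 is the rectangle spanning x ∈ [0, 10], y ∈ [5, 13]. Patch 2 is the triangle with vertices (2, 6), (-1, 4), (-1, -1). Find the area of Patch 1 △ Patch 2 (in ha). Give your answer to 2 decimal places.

|Patch 1| = 80, |Patch 2| = 7.5, |Patch 1∩Patch 2| = 0.5357.
|Patch 1 △ Patch 2| = |Patch 1| + |Patch 2| − 2·|Patch 1∩Patch 2| = 80 + 7.5 − 1.0714 = 86.43.

86.43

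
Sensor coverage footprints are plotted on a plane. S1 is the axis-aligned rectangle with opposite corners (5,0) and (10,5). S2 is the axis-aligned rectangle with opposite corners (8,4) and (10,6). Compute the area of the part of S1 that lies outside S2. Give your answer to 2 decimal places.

23.00

|S1∩S2|: x∈[8,10], y∈[4,5] → 2·1 = 2.
|S1| = 25.
|S1 ∖ S2| = |S1| − |S1∩S2| = 25 − 2 = 23.00.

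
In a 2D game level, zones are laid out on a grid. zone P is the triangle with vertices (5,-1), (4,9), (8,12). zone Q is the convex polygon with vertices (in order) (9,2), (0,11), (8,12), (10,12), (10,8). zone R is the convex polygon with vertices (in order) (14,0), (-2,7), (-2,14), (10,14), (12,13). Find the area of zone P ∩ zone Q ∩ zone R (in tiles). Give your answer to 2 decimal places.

14.18

The intersection is the polygon with vertices (8,12), (6.312,4.688), (4.222,6.778), (4,9).
By the shoelace formula its area is 14.18.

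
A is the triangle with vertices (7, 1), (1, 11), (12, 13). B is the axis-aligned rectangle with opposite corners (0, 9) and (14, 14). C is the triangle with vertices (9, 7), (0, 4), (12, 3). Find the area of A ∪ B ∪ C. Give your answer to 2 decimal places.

114.22

By inclusion–exclusion:
Individual areas: |A| = 61, |B| = 70, |C| = 22.5.
|A∩B| = 28.4667.
|A∩C| = 10.8171.
|B∩C| = 0.
|A∩B∩C| = 0.
|A ∪ B ∪ C| = 153.5 − 39.2838 + 0 = 114.22.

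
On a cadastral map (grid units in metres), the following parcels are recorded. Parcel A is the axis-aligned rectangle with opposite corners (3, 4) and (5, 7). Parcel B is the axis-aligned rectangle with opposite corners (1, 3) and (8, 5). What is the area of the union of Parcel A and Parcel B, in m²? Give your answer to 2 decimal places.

18.00

By inclusion–exclusion:
Individual areas: |Parcel A| = 6, |Parcel B| = 14.
|Parcel A∩Parcel B|: x∈[3,5], y∈[4,5] → 2·1 = 2.
|Parcel A ∪ Parcel B| = 20 − 2 = 18.00.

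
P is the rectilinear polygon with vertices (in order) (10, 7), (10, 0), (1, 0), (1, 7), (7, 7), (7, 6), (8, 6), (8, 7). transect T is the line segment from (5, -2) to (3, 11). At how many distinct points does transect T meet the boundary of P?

2

The segment meets the boundary at (3.615,7), (4.692,0).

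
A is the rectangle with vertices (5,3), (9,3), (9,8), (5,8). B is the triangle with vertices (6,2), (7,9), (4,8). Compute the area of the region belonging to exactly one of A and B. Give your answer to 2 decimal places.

16.33

|A| = 20, |B| = 10, |A∩B| = 6.8333.
|A △ B| = |A| + |B| − 2·|A∩B| = 20 + 10 − 13.6667 = 16.33.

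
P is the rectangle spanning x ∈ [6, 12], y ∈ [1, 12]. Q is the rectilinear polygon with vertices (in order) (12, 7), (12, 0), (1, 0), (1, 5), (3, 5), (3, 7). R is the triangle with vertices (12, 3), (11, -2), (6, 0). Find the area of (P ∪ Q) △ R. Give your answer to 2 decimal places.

100.30

|P ∪ Q| = 103.
|(P ∪ Q) ∩ R| = 8.1.
|(P ∪ Q) △ R| = 103 + 13.5 − 16.2 = 100.30.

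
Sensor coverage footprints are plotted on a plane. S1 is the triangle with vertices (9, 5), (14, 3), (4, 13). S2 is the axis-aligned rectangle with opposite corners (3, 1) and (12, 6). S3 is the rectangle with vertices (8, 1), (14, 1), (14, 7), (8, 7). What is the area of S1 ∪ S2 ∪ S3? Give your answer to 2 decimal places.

67.80

By inclusion–exclusion:
Individual areas: |S1| = 15, |S2| = 45, |S3| = 36.
|S1∩S2| = 4.6125.
|S1∩S3| = 8.2.
|S2∩S3|: x∈[8,12], y∈[1,6] → 4·5 = 20.
|S1∩S2∩S3| = 4.6125.
|S1 ∪ S2 ∪ S3| = 96 − 32.8125 + 4.6125 = 67.80.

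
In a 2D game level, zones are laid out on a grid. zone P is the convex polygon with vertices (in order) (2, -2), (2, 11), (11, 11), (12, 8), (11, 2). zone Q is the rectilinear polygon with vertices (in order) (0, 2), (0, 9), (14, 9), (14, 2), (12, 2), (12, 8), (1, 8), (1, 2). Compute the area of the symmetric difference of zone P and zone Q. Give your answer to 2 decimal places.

|zone P| = 103.5, |zone Q| = 32, |zone P∩zone Q| = 9.8333.
|zone P △ zone Q| = |zone P| + |zone Q| − 2·|zone P∩zone Q| = 103.5 + 32 − 19.6667 = 115.83.

115.83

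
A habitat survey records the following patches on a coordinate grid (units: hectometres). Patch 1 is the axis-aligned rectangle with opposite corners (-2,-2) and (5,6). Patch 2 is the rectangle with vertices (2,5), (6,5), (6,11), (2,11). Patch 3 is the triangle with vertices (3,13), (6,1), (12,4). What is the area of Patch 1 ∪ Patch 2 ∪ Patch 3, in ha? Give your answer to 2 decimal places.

By inclusion–exclusion:
Individual areas: |Patch 1| = 56, |Patch 2| = 24, |Patch 3| = 40.5.
|Patch 1∩Patch 2|: x∈[2,5], y∈[5,6] → 3·1 = 3.
|Patch 1∩Patch 3| = 0.125.
|Patch 2∩Patch 3| = 10.
|Patch 1∩Patch 2∩Patch 3| = 0.125.
|Patch 1 ∪ Patch 2 ∪ Patch 3| = 120.5 − 13.125 + 0.125 = 107.50.

107.50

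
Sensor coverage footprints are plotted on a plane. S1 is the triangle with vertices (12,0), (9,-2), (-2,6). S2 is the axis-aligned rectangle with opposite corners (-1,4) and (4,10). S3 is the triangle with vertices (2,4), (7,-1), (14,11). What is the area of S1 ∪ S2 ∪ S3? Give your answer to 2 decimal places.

87.21

By inclusion–exclusion:
Individual areas: |S1| = 23, |S2| = 30, |S3| = 47.5.
|S1∩S2| = 1.7673.
|S1∩S3| = 10.4148.
|S2∩S3| = 1.1667.
|S1∩S2∩S3| = 0.0549.
|S1 ∪ S2 ∪ S3| = 100.5 − 13.3487 + 0.0549 = 87.21.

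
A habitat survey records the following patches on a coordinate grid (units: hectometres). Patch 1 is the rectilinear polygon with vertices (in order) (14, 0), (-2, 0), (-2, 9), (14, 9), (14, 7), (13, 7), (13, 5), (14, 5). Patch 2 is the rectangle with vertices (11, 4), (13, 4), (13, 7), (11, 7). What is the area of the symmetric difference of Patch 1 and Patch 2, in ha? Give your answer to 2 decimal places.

136.00

|Patch 1| = 142, |Patch 2| = 6, |Patch 1∩Patch 2| = 6.
|Patch 1 △ Patch 2| = |Patch 1| + |Patch 2| − 2·|Patch 1∩Patch 2| = 142 + 6 − 12 = 136.00.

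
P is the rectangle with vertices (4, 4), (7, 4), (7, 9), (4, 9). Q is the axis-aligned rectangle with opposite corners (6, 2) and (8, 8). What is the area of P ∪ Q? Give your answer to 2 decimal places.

23.00

By inclusion–exclusion:
Individual areas: |P| = 15, |Q| = 12.
|P∩Q|: x∈[6,7], y∈[4,8] → 1·4 = 4.
|P ∪ Q| = 27 − 4 = 23.00.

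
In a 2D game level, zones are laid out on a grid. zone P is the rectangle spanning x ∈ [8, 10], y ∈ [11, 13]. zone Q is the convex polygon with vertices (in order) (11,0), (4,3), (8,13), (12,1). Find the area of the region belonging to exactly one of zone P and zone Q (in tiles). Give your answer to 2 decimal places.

|zone P| = 4, |zone Q| = 49, |zone P∩zone Q| = 0.6667.
|zone P △ zone Q| = |zone P| + |zone Q| − 2·|zone P∩zone Q| = 4 + 49 − 1.3333 = 51.67.

51.67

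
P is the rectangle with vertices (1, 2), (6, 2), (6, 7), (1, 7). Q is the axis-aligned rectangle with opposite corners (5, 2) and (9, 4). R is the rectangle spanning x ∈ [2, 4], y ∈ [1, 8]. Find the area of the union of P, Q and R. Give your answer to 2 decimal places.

By inclusion–exclusion:
Individual areas: |P| = 25, |Q| = 8, |R| = 14.
|P∩Q|: x∈[5,6], y∈[2,4] → 1·2 = 2.
|P∩R|: x∈[2,4], y∈[2,7] → 2·5 = 10.
|Q∩R| = 0 (no overlap).
|P∩Q∩R| = 0.
|P ∪ Q ∪ R| = 47 − 12 + 0 = 35.00.

35.00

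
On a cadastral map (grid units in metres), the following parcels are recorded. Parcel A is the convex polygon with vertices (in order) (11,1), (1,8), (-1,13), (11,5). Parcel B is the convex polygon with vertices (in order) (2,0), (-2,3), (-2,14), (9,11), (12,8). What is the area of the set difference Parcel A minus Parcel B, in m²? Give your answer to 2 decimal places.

11.16

|Parcel A| = 42, |Parcel A∩Parcel B| = 30.8367.
|Parcel A ∖ Parcel B| = |Parcel A| − |Parcel A∩Parcel B| = 42 − 30.8367 = 11.16.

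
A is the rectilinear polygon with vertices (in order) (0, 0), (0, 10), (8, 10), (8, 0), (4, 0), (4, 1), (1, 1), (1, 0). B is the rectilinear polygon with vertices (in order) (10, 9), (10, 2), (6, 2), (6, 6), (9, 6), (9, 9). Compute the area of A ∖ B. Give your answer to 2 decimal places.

69.00

|A| = 77, |A∩B| = 8.
|A ∖ B| = |A| − |A∩B| = 77 − 8 = 69.00.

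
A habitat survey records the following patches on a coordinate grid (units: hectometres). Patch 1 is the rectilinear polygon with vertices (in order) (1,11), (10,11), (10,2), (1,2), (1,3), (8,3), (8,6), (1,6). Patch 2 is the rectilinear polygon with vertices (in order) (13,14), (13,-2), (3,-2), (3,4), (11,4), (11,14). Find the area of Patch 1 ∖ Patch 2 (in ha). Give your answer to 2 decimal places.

51.00

|Patch 1| = 60, |Patch 1∩Patch 2| = 9.
|Patch 1 ∖ Patch 2| = |Patch 1| − |Patch 1∩Patch 2| = 60 − 9 = 51.00.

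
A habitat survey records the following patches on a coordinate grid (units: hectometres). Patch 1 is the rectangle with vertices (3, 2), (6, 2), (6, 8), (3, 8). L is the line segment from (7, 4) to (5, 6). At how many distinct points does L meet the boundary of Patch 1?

The segment meets the boundary at (6,5).

1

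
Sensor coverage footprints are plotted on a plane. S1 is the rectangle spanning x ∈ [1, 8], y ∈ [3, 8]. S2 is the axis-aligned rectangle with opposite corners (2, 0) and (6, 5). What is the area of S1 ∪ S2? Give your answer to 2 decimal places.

By inclusion–exclusion:
Individual areas: |S1| = 35, |S2| = 20.
|S1∩S2|: x∈[2,6], y∈[3,5] → 4·2 = 8.
|S1 ∪ S2| = 55 − 8 = 47.00.

47.00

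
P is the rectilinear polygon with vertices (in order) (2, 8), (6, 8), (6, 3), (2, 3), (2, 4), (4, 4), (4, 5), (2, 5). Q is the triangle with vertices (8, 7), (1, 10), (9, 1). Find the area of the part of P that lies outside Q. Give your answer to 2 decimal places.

|P| = 18, |P∩Q| = 5.8165.
|P ∖ Q| = |P| − |P∩Q| = 18 − 5.8165 = 12.18.

12.18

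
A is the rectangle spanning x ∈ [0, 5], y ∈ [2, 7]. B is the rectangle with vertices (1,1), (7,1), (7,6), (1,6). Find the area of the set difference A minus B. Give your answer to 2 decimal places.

|A∩B|: x∈[1,5], y∈[2,6] → 4·4 = 16.
|A| = 25.
|A ∖ B| = |A| − |A∩B| = 25 − 16 = 9.00.

9.00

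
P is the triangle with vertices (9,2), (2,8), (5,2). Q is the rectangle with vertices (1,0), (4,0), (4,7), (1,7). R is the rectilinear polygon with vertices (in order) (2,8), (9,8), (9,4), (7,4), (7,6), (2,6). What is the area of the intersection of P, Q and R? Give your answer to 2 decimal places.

The intersection is the polygon with vertices (4,6), (3,6), (2.5,7), (3.167,7), (4,6.286).
By the shoelace formula its area is 0.95.

0.95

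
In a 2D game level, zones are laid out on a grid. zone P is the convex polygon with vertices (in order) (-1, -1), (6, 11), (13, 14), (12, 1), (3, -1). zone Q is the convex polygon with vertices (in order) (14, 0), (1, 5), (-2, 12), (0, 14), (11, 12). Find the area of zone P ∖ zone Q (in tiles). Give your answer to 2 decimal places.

|zone P| = 119, |zone P∩zone Q| = 74.1004.
|zone P ∖ zone Q| = |zone P| − |zone P∩zone Q| = 119 − 74.1004 = 44.90.

44.90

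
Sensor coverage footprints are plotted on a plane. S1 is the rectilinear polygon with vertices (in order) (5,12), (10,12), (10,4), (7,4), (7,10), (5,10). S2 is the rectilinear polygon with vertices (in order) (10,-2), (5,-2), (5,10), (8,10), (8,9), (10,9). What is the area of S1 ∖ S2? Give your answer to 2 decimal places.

|S1| = 28, |S1∩S2| = 16.
|S1 ∖ S2| = |S1| − |S1∩S2| = 28 − 16 = 12.00.

12.00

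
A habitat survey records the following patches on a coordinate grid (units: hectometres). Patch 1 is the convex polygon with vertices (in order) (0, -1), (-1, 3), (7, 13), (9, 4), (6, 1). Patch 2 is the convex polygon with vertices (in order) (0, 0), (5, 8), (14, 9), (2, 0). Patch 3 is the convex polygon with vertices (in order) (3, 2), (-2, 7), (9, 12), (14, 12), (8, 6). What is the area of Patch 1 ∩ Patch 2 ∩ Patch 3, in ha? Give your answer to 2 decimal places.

19.37

The intersection is the polygon with vertices (5,8), (8.036,8.337), (8.454,6.455), (8,6), (3,2), (1.923,3.077).
By the shoelace formula its area is 19.37.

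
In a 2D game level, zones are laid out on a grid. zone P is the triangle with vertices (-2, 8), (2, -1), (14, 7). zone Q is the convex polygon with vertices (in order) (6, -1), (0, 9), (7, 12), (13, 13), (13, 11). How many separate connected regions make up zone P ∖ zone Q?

zone P ∖ zone Q splits into 2 disjoint pieces (area 25.671, area 6.3956).

2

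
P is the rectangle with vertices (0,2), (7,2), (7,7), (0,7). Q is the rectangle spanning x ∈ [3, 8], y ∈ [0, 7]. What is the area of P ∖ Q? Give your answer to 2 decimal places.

15.00

|P∩Q|: x∈[3,7], y∈[2,7] → 4·5 = 20.
|P| = 35.
|P ∖ Q| = |P| − |P∩Q| = 35 − 20 = 15.00.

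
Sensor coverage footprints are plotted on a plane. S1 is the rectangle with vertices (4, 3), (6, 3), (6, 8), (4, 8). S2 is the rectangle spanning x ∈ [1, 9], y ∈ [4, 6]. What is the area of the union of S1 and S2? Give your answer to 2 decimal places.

By inclusion–exclusion:
Individual areas: |S1| = 10, |S2| = 16.
|S1∩S2|: x∈[4,6], y∈[4,6] → 2·2 = 4.
|S1 ∪ S2| = 26 − 4 = 22.00.

22.00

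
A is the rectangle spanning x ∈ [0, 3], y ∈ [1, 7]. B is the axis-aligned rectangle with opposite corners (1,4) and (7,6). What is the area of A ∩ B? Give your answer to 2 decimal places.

|A∩B|: x∈[1,3], y∈[4,6] → 2·2 = 4.

4.00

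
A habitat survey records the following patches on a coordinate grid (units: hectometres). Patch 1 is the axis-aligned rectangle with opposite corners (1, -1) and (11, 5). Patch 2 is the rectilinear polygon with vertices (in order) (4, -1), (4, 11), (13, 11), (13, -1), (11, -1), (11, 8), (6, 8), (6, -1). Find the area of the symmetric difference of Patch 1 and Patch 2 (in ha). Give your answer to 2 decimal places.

|Patch 1| = 60, |Patch 2| = 63, |Patch 1∩Patch 2| = 12.
|Patch 1 △ Patch 2| = |Patch 1| + |Patch 2| − 2·|Patch 1∩Patch 2| = 60 + 63 − 24 = 99.00.

99.00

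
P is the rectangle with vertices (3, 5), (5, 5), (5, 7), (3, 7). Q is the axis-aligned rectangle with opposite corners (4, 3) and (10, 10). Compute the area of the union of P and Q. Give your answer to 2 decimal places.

By inclusion–exclusion:
Individual areas: |P| = 4, |Q| = 42.
|P∩Q|: x∈[4,5], y∈[5,7] → 1·2 = 2.
|P ∪ Q| = 46 − 2 = 44.00.

44.00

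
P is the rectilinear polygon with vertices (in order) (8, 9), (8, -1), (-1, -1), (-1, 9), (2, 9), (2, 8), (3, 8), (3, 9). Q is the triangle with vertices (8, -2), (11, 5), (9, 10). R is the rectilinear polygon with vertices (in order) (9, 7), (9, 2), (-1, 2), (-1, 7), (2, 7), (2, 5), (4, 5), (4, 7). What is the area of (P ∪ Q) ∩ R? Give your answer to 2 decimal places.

43.29

|P ∪ Q| = 103.5.
|(P ∪ Q) ∩ R| = 43.29.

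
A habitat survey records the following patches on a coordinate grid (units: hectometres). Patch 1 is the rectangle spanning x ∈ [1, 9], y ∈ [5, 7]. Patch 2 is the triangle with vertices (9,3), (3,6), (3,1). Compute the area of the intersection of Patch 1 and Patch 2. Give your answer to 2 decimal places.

The intersection is the polygon with vertices (3,5), (3,6), (5,5).
By the shoelace formula its area is 1.00.

1.00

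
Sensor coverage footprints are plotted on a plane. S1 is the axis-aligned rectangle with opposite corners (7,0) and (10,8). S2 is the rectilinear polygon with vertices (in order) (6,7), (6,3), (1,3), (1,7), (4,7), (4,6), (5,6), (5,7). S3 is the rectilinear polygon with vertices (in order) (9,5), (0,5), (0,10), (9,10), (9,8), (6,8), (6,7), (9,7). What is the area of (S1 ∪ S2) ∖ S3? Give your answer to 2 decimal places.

30.00

|S1 ∪ S2| = 43.
|(S1 ∪ S2) ∩ S3| = 13.
|(S1 ∪ S2) ∖ S3| = 43 − 13 = 30.00.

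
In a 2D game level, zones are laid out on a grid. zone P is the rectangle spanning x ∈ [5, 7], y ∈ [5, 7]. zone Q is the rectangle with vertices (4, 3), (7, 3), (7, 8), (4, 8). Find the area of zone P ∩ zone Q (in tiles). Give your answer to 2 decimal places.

|zone P∩zone Q|: x∈[5,7], y∈[5,7] → 2·2 = 4.

4.00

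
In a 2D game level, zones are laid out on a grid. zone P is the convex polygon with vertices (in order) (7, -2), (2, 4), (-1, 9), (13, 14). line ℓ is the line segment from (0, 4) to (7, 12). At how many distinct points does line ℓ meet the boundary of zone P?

2

The segment meets the boundary at (6.818,11.792), (1.186,5.356).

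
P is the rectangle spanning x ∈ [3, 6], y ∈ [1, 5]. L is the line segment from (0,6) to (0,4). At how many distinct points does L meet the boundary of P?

The segment lies entirely outside P and never meets its boundary.

0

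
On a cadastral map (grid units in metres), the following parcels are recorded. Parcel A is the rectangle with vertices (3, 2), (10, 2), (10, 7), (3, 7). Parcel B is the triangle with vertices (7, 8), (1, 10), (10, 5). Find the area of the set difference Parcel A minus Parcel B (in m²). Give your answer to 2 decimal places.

|Parcel A| = 35, |Parcel A∩Parcel B| = 1.6.
|Parcel A ∖ Parcel B| = |Parcel A| − |Parcel A∩Parcel B| = 35 − 1.6 = 33.40.

33.40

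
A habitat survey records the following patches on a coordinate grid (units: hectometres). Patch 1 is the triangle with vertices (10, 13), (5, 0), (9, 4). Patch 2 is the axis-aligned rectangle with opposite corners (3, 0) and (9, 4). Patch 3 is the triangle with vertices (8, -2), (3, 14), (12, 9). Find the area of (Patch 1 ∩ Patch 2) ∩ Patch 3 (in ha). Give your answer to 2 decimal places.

3.03

The region (Patch 1 ∩ Patch 2) ∩ Patch 3 is the polygon with vertices (9,4), (6.809,1.81), (6.31,3.407), (6.538,4).
By the shoelace formula its area is 3.03.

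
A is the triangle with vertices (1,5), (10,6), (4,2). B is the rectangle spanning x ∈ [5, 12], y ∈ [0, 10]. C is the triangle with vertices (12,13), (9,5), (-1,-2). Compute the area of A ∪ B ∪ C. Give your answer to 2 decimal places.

By inclusion–exclusion:
Individual areas: |A| = 15, |B| = 70, |C| = 29.5.
|A∩B| = 6.9444.
|A∩C| = 9.4026.
|B∩C| = 19.1183.
|A∩B∩C| = 6.6631.
|A ∪ B ∪ C| = 114.5 − 35.4653 + 6.6631 = 85.70.

85.70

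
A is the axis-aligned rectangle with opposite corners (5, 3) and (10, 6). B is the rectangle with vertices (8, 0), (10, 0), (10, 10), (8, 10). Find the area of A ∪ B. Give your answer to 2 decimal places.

By inclusion–exclusion:
Individual areas: |A| = 15, |B| = 20.
|A∩B|: x∈[8,10], y∈[3,6] → 2·3 = 6.
|A ∪ B| = 35 − 6 = 29.00.

29.00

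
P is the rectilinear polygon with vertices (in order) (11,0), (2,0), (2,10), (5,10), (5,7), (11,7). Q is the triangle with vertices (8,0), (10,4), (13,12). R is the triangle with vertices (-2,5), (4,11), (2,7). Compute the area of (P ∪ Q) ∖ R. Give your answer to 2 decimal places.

|P ∪ Q| = 72.5417.
|(P ∪ Q) ∩ R| = 1.75.
|(P ∪ Q) ∖ R| = 72.5417 − 1.75 = 70.79.

70.79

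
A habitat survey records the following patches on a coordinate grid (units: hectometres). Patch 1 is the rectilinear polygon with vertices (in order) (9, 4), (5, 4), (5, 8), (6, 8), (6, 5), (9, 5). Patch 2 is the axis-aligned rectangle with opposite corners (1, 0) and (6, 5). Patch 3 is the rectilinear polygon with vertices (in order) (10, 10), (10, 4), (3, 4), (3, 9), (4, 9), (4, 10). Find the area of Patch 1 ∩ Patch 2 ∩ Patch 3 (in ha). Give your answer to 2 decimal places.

The intersection is the polygon with vertices (5,5), (6,5), (6,4), (5,4).
By the shoelace formula its area is 1.00.

1.00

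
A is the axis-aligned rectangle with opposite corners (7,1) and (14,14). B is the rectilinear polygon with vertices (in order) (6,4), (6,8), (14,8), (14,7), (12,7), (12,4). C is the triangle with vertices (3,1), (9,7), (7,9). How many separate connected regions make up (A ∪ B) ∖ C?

2

(A ∪ B) ∖ C splits into 2 disjoint pieces (area 87.5, area 0.25).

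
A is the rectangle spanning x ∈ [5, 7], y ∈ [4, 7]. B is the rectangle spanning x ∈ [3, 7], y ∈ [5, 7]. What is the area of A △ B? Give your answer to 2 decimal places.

6.00

|A∩B|: x∈[5,7], y∈[5,7] → 2·2 = 4.
|A △ B| = |A| + |B| − 2·|A∩B| = 6 + 8 − 8 = 6.00.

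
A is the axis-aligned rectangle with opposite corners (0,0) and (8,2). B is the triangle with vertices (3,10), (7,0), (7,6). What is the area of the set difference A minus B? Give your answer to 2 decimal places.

|A| = 16, |A∩B| = 0.8.
|A ∖ B| = |A| − |A∩B| = 16 − 0.8 = 15.20.

15.20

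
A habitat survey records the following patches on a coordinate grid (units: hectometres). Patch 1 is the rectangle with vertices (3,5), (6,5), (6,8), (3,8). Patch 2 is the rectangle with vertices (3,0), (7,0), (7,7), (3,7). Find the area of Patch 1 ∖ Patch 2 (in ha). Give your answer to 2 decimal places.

|Patch 1∩Patch 2|: x∈[3,6], y∈[5,7] → 3·2 = 6.
|Patch 1| = 9.
|Patch 1 ∖ Patch 2| = |Patch 1| − |Patch 1∩Patch 2| = 9 − 6 = 3.00.

3.00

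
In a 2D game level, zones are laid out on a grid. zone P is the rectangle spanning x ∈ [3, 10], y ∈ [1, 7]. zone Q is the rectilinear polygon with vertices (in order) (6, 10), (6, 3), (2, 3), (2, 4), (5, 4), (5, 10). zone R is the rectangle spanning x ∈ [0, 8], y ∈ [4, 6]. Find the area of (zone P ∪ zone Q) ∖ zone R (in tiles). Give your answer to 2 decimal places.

|zone P ∪ zone Q| = 46.
|(zone P ∪ zone Q) ∩ zone R| = 10.
|(zone P ∪ zone Q) ∖ zone R| = 46 − 10 = 36.00.

36.00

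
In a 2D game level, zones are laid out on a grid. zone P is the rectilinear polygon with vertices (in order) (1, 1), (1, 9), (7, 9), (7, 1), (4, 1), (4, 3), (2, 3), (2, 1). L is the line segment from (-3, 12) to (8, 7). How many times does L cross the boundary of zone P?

2

The segment meets the boundary at (7,7.455), (3.6,9).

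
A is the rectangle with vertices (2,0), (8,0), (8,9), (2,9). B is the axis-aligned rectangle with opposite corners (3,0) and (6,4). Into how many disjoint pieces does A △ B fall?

A △ B is a single connected region.

1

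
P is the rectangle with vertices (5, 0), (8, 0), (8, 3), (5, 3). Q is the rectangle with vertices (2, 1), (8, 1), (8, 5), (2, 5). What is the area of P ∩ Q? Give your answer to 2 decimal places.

6.00

|P∩Q|: x∈[5,8], y∈[1,3] → 3·2 = 6.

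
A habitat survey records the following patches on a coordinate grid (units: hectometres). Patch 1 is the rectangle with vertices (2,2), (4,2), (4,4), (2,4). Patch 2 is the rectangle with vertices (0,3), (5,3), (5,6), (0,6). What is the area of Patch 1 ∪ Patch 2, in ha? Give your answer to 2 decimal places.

By inclusion–exclusion:
Individual areas: |Patch 1| = 4, |Patch 2| = 15.
|Patch 1∩Patch 2|: x∈[2,4], y∈[3,4] → 2·1 = 2.
|Patch 1 ∪ Patch 2| = 19 − 2 = 17.00.

17.00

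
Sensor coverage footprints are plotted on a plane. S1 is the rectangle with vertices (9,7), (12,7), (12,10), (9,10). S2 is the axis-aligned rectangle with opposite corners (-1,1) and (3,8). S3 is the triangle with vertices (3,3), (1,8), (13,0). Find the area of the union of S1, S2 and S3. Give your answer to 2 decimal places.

55.33

By inclusion–exclusion:
Individual areas: |S1| = 9, |S2| = 28, |S3| = 22.
|S1∩S2| = 0 (no overlap).
|S1∩S3| = 0.
|S2∩S3| = 3.6667.
|S1∩S2∩S3| = 0.
|S1 ∪ S2 ∪ S3| = 59 − 3.6667 + 0 = 55.33.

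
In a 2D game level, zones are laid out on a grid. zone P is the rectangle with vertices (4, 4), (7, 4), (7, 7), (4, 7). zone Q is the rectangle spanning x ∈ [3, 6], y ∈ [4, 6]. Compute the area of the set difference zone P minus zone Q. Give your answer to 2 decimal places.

|zone P∩zone Q|: x∈[4,6], y∈[4,6] → 2·2 = 4.
|zone P| = 9.
|zone P ∖ zone Q| = |zone P| − |zone P∩zone Q| = 9 − 4 = 5.00.

5.00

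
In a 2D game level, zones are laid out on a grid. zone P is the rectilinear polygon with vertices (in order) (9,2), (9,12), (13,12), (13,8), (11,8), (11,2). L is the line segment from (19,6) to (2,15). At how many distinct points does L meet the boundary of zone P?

2

The segment meets the boundary at (9,11.294), (13,9.176).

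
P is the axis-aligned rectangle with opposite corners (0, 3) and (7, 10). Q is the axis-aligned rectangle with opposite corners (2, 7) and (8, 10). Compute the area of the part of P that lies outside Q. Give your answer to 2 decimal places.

|P∩Q|: x∈[2,7], y∈[7,10] → 5·3 = 15.
|P| = 49.
|P ∖ Q| = |P| − |P∩Q| = 49 − 15 = 34.00.

34.00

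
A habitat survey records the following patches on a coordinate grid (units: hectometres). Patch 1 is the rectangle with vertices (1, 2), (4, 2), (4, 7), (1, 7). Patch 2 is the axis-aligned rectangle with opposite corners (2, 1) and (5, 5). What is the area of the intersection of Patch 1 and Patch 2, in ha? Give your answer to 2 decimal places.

|Patch 1∩Patch 2|: x∈[2,4], y∈[2,5] → 2·3 = 6.

6.00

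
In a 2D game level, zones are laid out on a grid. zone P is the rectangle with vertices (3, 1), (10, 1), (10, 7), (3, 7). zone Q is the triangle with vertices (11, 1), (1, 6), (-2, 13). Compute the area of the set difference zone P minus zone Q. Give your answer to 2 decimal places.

29.71

|zone P| = 42, |zone P∩zone Q| = 12.2885.
|zone P ∖ zone Q| = |zone P| − |zone P∩zone Q| = 42 − 12.2885 = 29.71.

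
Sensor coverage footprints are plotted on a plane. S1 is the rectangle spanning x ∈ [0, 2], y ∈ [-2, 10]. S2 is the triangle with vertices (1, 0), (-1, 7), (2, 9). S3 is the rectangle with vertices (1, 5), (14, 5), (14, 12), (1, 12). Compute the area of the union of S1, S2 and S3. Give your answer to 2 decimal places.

By inclusion–exclusion:
Individual areas: |S1| = 24, |S2| = 12.5, |S3| = 91.
|S1∩S2| = 10.4167.
|S1∩S3|: x∈[1,2], y∈[5,10] → 1·5 = 5.
|S2∩S3| = 2.7778.
|S1∩S2∩S3| = 2.7778.
|S1 ∪ S2 ∪ S3| = 127.5 − 18.1944 + 2.7778 = 112.08.

112.08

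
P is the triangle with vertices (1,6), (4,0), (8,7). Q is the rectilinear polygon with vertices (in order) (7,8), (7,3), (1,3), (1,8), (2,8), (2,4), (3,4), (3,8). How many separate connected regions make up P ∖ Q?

3

P ∖ Q splits into 3 disjoint pieces (area 4.8214, area 0.8036, area 2.2143).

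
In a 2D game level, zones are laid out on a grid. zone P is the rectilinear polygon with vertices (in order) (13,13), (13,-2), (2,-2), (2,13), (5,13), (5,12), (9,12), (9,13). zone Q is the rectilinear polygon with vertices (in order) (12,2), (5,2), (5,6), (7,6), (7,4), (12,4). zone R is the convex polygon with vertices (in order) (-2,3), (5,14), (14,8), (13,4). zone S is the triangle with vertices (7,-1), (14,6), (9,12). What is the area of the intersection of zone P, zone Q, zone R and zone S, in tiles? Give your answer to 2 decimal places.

The intersection is the polygon with vertices (12,4), (11.929,3.929), (7.715,3.648), (7.769,4).
By the shoelace formula its area is 0.89.

0.89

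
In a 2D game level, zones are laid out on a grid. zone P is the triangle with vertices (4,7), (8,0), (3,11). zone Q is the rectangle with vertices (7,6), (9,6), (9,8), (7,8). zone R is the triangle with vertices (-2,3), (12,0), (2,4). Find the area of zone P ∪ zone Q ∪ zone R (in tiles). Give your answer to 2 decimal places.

21.32

By inclusion–exclusion:
Individual areas: |zone P| = 4.5, |zone Q| = 4, |zone R| = 13.
|zone P∩zone Q| = 0.
|zone P∩zone R| = 0.1828.
|zone Q∩zone R| = 0.
|zone P∩zone Q∩zone R| = 0.
|zone P ∪ zone Q ∪ zone R| = 21.5 − 0.1828 + 0 = 21.32.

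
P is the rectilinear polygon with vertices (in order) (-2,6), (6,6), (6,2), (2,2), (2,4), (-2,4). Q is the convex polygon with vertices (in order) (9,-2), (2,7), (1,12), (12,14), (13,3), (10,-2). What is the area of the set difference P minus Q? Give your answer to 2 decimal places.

17.33

|P| = 24, |P∩Q| = 6.6667.
|P ∖ Q| = |P| − |P∩Q| = 24 − 6.6667 = 17.33.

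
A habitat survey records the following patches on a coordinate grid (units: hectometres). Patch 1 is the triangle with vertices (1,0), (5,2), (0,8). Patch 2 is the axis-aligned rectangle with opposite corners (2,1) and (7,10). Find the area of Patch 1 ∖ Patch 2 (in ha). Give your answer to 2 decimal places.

|Patch 1| = 17, |Patch 1∩Patch 2| = 7.4.
|Patch 1 ∖ Patch 2| = |Patch 1| − |Patch 1∩Patch 2| = 17 − 7.4 = 9.60.

9.60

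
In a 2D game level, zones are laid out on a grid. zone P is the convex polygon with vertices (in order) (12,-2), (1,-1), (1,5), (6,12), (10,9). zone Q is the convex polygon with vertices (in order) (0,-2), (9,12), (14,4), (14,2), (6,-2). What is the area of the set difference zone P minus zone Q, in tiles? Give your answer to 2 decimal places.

|zone P| = 108, |zone P∩zone Q| = 71.1339.
|zone P ∖ zone Q| = |zone P| − |zone P∩zone Q| = 108 − 71.1339 = 36.87.

36.87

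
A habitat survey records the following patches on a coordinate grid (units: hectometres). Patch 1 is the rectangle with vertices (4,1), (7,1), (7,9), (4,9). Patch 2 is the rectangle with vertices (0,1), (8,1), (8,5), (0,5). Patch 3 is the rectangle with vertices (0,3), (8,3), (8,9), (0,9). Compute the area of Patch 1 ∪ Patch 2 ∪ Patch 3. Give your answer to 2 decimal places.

By inclusion–exclusion:
Individual areas: |Patch 1| = 24, |Patch 2| = 32, |Patch 3| = 48.
|Patch 1∩Patch 2|: x∈[4,7], y∈[1,5] → 3·4 = 12.
|Patch 1∩Patch 3|: x∈[4,7], y∈[3,9] → 3·6 = 18.
|Patch 2∩Patch 3|: x∈[0,8], y∈[3,5] → 8·2 = 16.
|Patch 1∩Patch 2∩Patch 3| = 6.
|Patch 1 ∪ Patch 2 ∪ Patch 3| = 104 − 46 + 6 = 64.00.

64.00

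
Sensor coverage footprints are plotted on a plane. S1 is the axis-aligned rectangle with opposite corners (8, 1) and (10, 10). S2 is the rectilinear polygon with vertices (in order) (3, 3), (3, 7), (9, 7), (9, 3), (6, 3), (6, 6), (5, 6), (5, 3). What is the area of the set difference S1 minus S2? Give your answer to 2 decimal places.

14.00

|S1| = 18, |S1∩S2| = 4.
|S1 ∖ S2| = |S1| − |S1∩S2| = 18 − 4 = 14.00.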